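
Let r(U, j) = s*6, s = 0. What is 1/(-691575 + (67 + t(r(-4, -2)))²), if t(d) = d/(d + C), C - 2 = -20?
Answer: -1/687086 ≈ -1.4554e-6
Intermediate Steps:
C = -18 (C = 2 - 20 = -18)
r(U, j) = 0 (r(U, j) = 0*6 = 0)
t(d) = d/(-18 + d) (t(d) = d/(d - 18) = d/(-18 + d))
1/(-691575 + (67 + t(r(-4, -2)))²) = 1/(-691575 + (67 + 0/(-18 + 0))²) = 1/(-691575 + (67 + 0/(-18))²) = 1/(-691575 + (67 + 0*(-1/18))²) = 1/(-691575 + (67 + 0)²) = 1/(-691575 + 67²) = 1/(-691575 + 4489) = 1/(-687086) = -1/687086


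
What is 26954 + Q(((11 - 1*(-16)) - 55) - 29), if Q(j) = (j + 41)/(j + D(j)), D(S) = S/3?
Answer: 512130/19 ≈ 26954.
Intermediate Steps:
D(S) = S/3 (D(S) = S*(1/3) = S/3)
Q(j) = 3*(41 + j)/(4*j) (Q(j) = (j + 41)/(j + j/3) = (41 + j)/((4*j/3)) = (41 + j)*(3/(4*j)) = 3*(41 + j)/(4*j))
26954 + Q(((11 - 1*(-16)) - 55) - 29) = 26954 + 3*(41 + (((11 - 1*(-16)) - 55) - 29))/(4*(((11 - 1*(-16)) - 55) - 29)) = 26954 + 3*(41 + (((11 + 16) - 55) - 29))/(4*(((11 + 16) - 55) - 29)) = 26954 + 3*(41 + ((27 - 55) - 29))/(4*((27 - 55) - 29)) = 26954 + 3*(41 + (-28 - 29))/(4*(-28 - 29)) = 26954 + (3/4)*(41 - 57)/(-57) = 26954 + (3/4)*(-1/57)*(-16) = 26954 + 4/19 = 512130/19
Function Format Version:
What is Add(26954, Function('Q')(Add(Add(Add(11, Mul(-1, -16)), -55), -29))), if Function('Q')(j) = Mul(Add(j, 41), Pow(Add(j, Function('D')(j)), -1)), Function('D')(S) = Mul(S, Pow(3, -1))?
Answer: Rational(512130, 19) ≈ 26954.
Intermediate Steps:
Function('D')(S) = Mul(Rational(1, 3), S) (Function('D')(S) = Mul(S, Rational(1, 3)) = Mul(Rational(1, 3), S))
Function('Q')(j) = Mul(Rational(3, 4), Pow(j, -1), Add(41, j)) (Function('Q')(j) = Mul(Add(j, 41), Pow(Add(j, Mul(Rational(1, 3), j)), -1)) = Mul(Add(41, j), Pow(Mul(Rational(4, 3), j), -1)) = Mul(Add(41, j), Mul(Rational(3, 4), Pow(j, -1))) = Mul(Rational(3, 4), Pow(j, -1), Add(41, j)))
Add(26954, Function('Q')(Add(Add(Add(11, Mul(-1, -16)), -55), -29))) = Add(26954, Mul(Rational(3, 4), Pow(Add(Add(Add(11, Mul(-1, -16)), -55), -29), -1), Add(41, Add(Add(Add(11, Mul(-1, -16)), -55), -29)))) = Add(26954, Mul(Rational(3, 4), Pow(Add(Add(Add(11, 16), -55), -29), -1), Add(41, Add(Add(Add(11, 16), -55), -29)))) = Add(26954, Mul(Rational(3, 4), Pow(Add(Add(27, -55), -29), -1), Add(41, Add(Add(27, -55), -29)))) = Add(26954, Mul(Rational(3, 4), Pow(Add(-28, -29), -1), Add(41, Add(-28, -29)))) = Add(26954, Mul(Rational(3, 4), Pow(-57, -1), Add(41, -57))) = Add(26954, Mul(Rational(3, 4), Rational(-1, 57), -16)) = Add(26954, Rational(4, 19)) = Rational(512130, 19)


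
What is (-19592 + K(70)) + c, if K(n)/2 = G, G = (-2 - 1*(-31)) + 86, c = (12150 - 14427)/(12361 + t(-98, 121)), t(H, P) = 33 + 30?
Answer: -240555765/12424 ≈ -19362.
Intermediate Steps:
t(H, P) = 63
c = -2277/12424 (c = (12150 - 14427)/(12361 + 63) = -2277/12424 ≈ -0.18327)
G = 115 (G = (-2 + 31) + 86 = 29 + 86 = 115)
K(n) = 230 (K(n) = 2*115 = 230)
(-19592 + K(70)) + c = (-19592 + 230) - 2277/12424 = -19362 - 2277/12424 = -240555765/12424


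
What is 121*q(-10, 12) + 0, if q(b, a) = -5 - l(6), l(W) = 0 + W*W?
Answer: -4961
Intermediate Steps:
l(W) = W² (l(W) = 0 + W² = W²)
q(b, a) = -41 (q(b, a) = -5 - 1*6² = -5 - 1*36 = -5 - 36 = -41)
121*q(-10, 12) + 0 = 121*(-41) + 0 = -4961 + 0 = -4961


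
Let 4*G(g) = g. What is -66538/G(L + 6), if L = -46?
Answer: 33269/5 ≈ 6653.8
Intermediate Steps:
G(g) = g/4
-66538/G(L + 6) = -66538*4/(-46 + 6) = -66538/((1/4)*(-40)) = -66538/(-10) = -66538*(-1/10) = 33269/5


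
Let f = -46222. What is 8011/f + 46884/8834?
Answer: 1048151537/204162574 ≈ 5.1339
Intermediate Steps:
8011/f + 46884/8834 = 8011/(-46222) + 46884/8834 = 8011*(-1/46222) + 46884*(1/8834) = -8011/46222 + 23442/4417 = 1048151537/204162574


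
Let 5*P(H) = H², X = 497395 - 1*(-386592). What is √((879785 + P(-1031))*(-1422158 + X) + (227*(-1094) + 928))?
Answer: 2*I*√3674287359445/5 ≈ 7.6674e+5*I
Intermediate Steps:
X = 883987 (X = 497395 + 386592 = 883987)
P(H) = H²/5
√((879785 + P(-1031))*(-1422158 + X) + (227*(-1094) + 928)) = √((879785 + (⅕)*(-1031)²)*(-1422158 + 883987) + (227*(-1094) + 928)) = √((879785 + (⅕)*1062961)*(-538171) + (-248338 + 928)) = √((879785 + 1062961/5)*(-538171) - 247410) = √((5461886/5)*(-538171) - 247410) = √(-2939428650506/5 - 247410) = √(-2939429887556/5) = 2*I*√3674287359445/5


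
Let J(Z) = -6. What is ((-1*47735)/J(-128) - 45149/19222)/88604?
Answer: 229322819/2554719132 ≈ 0.089764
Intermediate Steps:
((-1*47735)/J(-128) - 45149/19222)/88604 = (-1*47735/(-6) - 45149/19222)/88604 = (-47735*(-⅙) - 45149*1/19222)*(1/88604) = (47735/6 - 45149/19222)*(1/88604) = (229322819/28833)*(1/88604) = 229322819/2554719132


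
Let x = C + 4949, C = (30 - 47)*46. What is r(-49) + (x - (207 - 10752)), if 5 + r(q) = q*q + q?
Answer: 17059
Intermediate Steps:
C = -782 (C = -17*46 = -782)
x = 4167 (x = -782 + 4949 = 4167)
r(q) = -5 + q + q² (r(q) = -5 + (q*q + q) = -5 + (q² + q) = -5 + (q + q²) = -5 + q + q²)
r(-49) + (x - (207 - 10752)) = (-5 - 49 + (-49)²) + (4167 - (207 - 10752)) = (-5 - 49 + 2401) + (4167 - 1*(-10545)) = 2347 + (4167 + 10545) = 2347 + 14712 = 17059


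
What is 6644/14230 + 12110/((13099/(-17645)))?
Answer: -1520296444372/93199385 ≈ -16312.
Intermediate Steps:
6644/14230 + 12110/((13099/(-17645))) = 6644*(1/14230) + 12110/((13099*(-1/17645))) = 3322/7115 + 12110/(-13099/17645) = 3322/7115 + 12110*(-17645/13099) = 3322/7115 - 213680950/13099 = -1520296444372/93199385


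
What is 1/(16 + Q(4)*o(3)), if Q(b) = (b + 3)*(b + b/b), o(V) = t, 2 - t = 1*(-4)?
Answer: 1/226 ≈ 0.0044248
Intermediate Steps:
t = 6 (t = 2 - (-4) = 2 - 1*(-4) = 2 + 4 = 6)
o(V) = 6
Q(b) = (1 + b)*(3 + b) (Q(b) = (3 + b)*(b + 1) = (3 + b)*(1 + b) = (1 + b)*(3 + b))
1/(16 + Q(4)*o(3)) = 1/(16 + (3 + 4**2 + 4*4)*6) = 1/(16 + (3 + 16 + 16)*6) = 1/(16 + 35*6) = 1/(16 + 210) = 1/226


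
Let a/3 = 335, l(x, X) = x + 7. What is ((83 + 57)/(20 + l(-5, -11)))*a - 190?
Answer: 68260/11 ≈ 6205.5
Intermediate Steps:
l(x, X) = 7 + x
a = 1005 (a = 3*335 = 1005)
((83 + 57)/(20 + l(-5, -11)))*a - 190 = ((83 + 57)/(20 + (7 - 5)))*1005 - 190 = (140/(20 + 2))*1005 - 190 = (140/22)*1005 - 190 = (140*(1/22))*1005 - 190 = (70/11)*1005 - 190 = 70350/11 - 190 = 68260/11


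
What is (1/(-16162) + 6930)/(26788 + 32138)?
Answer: 112002659/952362012 ≈ 0.11761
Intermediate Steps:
(1/(-16162) + 6930)/(26788 + 32138) = (-1/16162 + 6930)/58926 = (112002659/16162)*(1/58926) = 112002659/952362012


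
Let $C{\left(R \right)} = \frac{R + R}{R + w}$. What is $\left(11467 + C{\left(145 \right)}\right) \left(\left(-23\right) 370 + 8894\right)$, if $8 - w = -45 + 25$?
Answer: $\frac{761887104}{173} \approx 4.404 \cdot 10^{6}$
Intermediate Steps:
$w = 28$ ($w = 8 - \left(-45 + 25\right) = 8 - -20 = 8 + 20 = 28$)
$C{\left(R \right)} = \frac{2 R}{28 + R}$ ($C{\left(R \right)} = \frac{R + R}{R + 28} = \frac{2 R}{28 + R}$)
$\left(11467 + C{\left(145 \right)}\right) \left(\left(-23\right) 370 + 8894\right) = \left(11467 + 2 \cdot 145 \frac{1}{28 + 145}\right) \left(\left(-23\right) 370 + 8894\right) = \left(11467 + 2 \cdot 145 \cdot \frac{1}{173}\right) \left(-8510 + 8894\right) = \left(11467 + 2 \cdot 145 \cdot \frac{1}{173}\right) 384 = \left(11467 + \frac{290}{173}\right) 384 = \frac{1984081}{173} \cdot 384 = \frac{761887104}{173}$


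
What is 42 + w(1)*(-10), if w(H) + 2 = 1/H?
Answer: 52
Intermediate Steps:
w(H) = -2 + 1/H
42 + w(1)*(-10) = 42 + (-2 + 1/1)*(-10) = 42 + (-2 + 1)*(-10) = 42 - 1*(-10) = 42 + 10 = 52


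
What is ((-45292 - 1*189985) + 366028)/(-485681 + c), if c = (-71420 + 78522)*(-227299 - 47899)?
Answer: -130751/1954941877 ≈ -6.6882e-5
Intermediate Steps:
c = -1954456196 (c = 7102*(-275198) = -1954456196)
((-45292 - 1*189985) + 366028)/(-485681 + c) = ((-45292 - 1*189985) + 366028)/(-485681 - 1954456196) = ((-45292 - 189985) + 366028)/(-1954941877) = (-235277 + 366028)*(-1/1954941877) = 130751*(-1/1954941877) = -130751/1954941877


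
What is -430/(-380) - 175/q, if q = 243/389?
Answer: -2576401/9234 ≈ -279.01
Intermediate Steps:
q = 243/389 (q = 243*(1/389) = 243/389 ≈ 0.62468)
-430/(-380) - 175/q = -430/(-380) - 175/243/389 = -430*(-1/380) - 175*389/243 = 43/38 - 68075/243 = -2576401/9234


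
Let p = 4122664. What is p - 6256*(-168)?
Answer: 5173672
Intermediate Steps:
p - 6256*(-168) = 4122664 - 6256*(-168) = 4122664 + 1051008 = 5173672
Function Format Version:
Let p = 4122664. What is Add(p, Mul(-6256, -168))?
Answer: 5173672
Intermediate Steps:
Add(p, Mul(-6256, -168)) = Add(4122664, Mul(-6256, -168)) = Add(4122664, 1051008) = 5173672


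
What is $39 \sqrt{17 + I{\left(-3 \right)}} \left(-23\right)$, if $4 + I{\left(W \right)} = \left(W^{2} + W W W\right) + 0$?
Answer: $- 897 i \sqrt{5} \approx - 2005.8 i$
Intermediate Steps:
$I{\left(W \right)} = -4 + W^{2} + W^{3}$ ($I{\left(W \right)} = -4 + \left(\left(W^{2} + W W W\right) + 0\right) = -4 + \left(\left(W^{2} + W^{2} W\right) + 0\right) = -4 + \left(\left(W^{2} + W^{3}\right) + 0\right) = -4 + \left(W^{2} + W^{3}\right) = -4 + W^{2} + W^{3}$)
$39 \sqrt{17 + I{\left(-3 \right)}} \left(-23\right) = 39 \sqrt{17 + \left(-4 + \left(-3\right)^{2} + \left(-3\right)^{3}\right)} \left(-23\right) = 39 \sqrt{17 - 22} \left(-23\right) = 39 \sqrt{-5} \left(-23\right) = 39 i \sqrt{5} \left(-23\right) = - 897 i \sqrt{5}$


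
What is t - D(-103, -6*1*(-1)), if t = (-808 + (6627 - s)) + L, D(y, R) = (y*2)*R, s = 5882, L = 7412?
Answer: 8585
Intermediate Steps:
D(y, R) = 2*R*y (D(y, R) = (2*y)*R = 2*R*y)
t = 7349 (t = (-808 + (6627 - 1*5882)) + 7412 = (-808 + (6627 - 5882)) + 7412 = (-808 + 745) + 7412 = -63 + 7412 = 7349)
t - D(-103, -6*1*(-1)) = 7349 - 2*-6*1*(-1)*(-103) = 7349 - 2*(-6*(-1))*(-103) = 7349 - 2*6*(-103) = 7349 - 1*(-1236) = 7349 + 1236 = 8585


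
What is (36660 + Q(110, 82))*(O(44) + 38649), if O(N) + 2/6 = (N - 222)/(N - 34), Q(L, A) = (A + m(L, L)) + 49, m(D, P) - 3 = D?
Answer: 21384502552/15 ≈ 1.4256e+9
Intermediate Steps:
m(D, P) = 3 + D
Q(L, A) = 52 + A + L (Q(L, A) = (A + (3 + L)) + 49 = (3 + A + L) + 49 = 52 + A + L)
O(N) = -1/3 + (-222 + N)/(-34 + N) (O(N) = -1/3 + (N - 222)/(N - 34) = -1/3 + (-222 + N)/(-34 + N))
(36660 + Q(110, 82))*(O(44) + 38649) = (36660 + (52 + 82 + 110))*(2*(-316 + 44)/(3*(-34 + 44)) + 38649) = (36660 + 244)*((2/3)*(-272)/10 + 38649) = 36904*((2/3)*(1/10)*(-272) + 38649) = 36904*(-272/15 + 38649) = 36904*(579463/15) = 21384502552/15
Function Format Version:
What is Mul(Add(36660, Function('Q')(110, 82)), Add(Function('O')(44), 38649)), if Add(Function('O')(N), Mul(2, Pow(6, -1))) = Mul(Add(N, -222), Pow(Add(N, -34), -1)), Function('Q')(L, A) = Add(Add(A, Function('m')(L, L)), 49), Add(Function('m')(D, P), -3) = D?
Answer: Rational(21384502552, 15) ≈ 1.4256e+9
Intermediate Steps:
Function('m')(D, P) = Add(3, D)
Function('Q')(L, A) = Add(52, A, L) (Function('Q')(L, A) = Add(Add(A, Add(3, L)), 49) = Add(Add(3, A, L), 49) = Add(52, A, L))
Function('O')(N) = Add(Rational(-1, 3), Mul(Pow(Add(-34, N), -1), Add(-222, N))) (Function('O')(N) = Add(Rational(-1, 3), Mul(Add(N, -222), Pow(Add(N, -34), -1))) = Add(Rational(-1, 3), Mul(Add(-222, N), Pow(Add(-34, N), -1))) = Add(Rational(-1, 3), Mul(Pow(Add(-34, N), -1), Add(-222, N))))
Mul(Add(36660, Function('Q')(110, 82)), Add(Function('O')(44), 38649)) = Mul(Add(36660, Add(52, 82, 110)), Add(Mul(Rational(2, 3), Pow(Add(-34, 44), -1), Add(-316, 44)), 38649)) = Mul(Add(36660, 244), Add(Mul(Rational(2, 3), Pow(10, -1), -272), 38649)) = Mul(36904, Add(Mul(Rational(2, 3), Rational(1, 10), -272), 38649)) = Mul(36904, Add(Rational(-272, 15), 38649)) = Mul(36904, Rational(579463, 15)) = Rational(21384502552, 15)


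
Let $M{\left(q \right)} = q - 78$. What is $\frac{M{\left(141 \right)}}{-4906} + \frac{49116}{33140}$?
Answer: $\frac{59718819}{40646210} \approx 1.4692$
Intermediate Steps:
$M{\left(q \right)} = -78 + q$
$\frac{M{\left(141 \right)}}{-4906} + \frac{49116}{33140} = \frac{-78 + 141}{-4906} + \frac{49116}{33140} = 63 \left(- \frac{1}{4906}\right) + 49116 \cdot \frac{1}{33140} = - \frac{63}{4906} + \frac{12279}{8285} = \frac{59718819}{40646210}$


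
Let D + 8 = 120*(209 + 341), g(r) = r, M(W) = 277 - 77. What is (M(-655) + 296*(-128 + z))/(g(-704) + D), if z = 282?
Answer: 5723/8161 ≈ 0.70126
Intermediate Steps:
M(W) = 200
D = 65992 (D = -8 + 120*(209 + 341) = -8 + 120*550 = -8 + 66000 = 65992)
(M(-655) + 296*(-128 + z))/(g(-704) + D) = (200 + 296*(-128 + 282))/(-704 + 65992) = (200 + 296*154)/65288 = (200 + 45584)*(1/65288) = 45784*(1/65288) = 5723/8161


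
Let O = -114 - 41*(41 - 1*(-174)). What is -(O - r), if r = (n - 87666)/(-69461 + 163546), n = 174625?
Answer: 840171924/94085 ≈ 8929.9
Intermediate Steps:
O = -8929 (O = -114 - 41*(41 + 174) = -114 - 41*215 = -114 - 8815 = -8929)
r = 86959/94085 (r = (174625 - 87666)/(-69461 + 163546) = 86959/94085 ≈ 0.92426)
-(O - r) = -(-8929 - 1*86959/94085) = -(-8929 - 86959/94085) = -1*(-840171924/94085) = 840171924/94085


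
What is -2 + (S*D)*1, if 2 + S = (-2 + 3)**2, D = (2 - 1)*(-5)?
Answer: 3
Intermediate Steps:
D = -5 (D = 1*(-5) = -5)
S = -1 (S = -2 + (-2 + 3)**2 = -2 + 1**2 = -2 + 1 = -1)
-2 + (S*D)*1 = -2 - 1*(-5)*1 = -2 + 5*1 = -2 + 5 = 3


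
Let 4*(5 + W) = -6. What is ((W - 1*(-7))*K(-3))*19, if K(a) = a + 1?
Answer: -19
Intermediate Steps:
W = -13/2 (W = -5 + (¼)*(-6) = -5 - 3/2 = -13/2 ≈ -6.5000)
K(a) = 1 + a
((W - 1*(-7))*K(-3))*19 = ((-13/2 - 1*(-7))*(1 - 3))*19 = ((-13/2 + 7)*(-2))*19 = ((½)*(-2))*19 = -1*19 = -19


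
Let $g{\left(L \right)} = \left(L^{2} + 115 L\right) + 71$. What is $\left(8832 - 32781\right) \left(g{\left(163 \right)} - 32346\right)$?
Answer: $-312271011$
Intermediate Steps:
$g{\left(L \right)} = 71 + L^{2} + 115 L$
$\left(8832 - 32781\right) \left(g{\left(163 \right)} - 32346\right) = \left(8832 - 32781\right) \left(\left(71 + 163^{2} + 115 \cdot 163\right) - 32346\right) = - 23949 \left(\left(71 + 26569 + 18745\right) - 32346\right) = - 23949 \left(45385 - 32346\right) = \left(-23949\right) 13039 = -312271011$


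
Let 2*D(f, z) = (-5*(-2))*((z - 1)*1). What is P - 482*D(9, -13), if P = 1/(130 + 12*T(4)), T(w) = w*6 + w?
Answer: 15722841/466 ≈ 33740.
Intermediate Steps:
T(w) = 7*w (T(w) = 6*w + w = 7*w)
P = 1/466 (P = 1/(130 + 12*(7*4)) = 1/(130 + 12*28) = 1/(130 + 336) = 1/466 ≈ 0.0021459)
D(f, z) = -5 + 5*z (D(f, z) = ((-5*(-2))*((z - 1)*1))/2 = (10*((-1 + z)*1))/2 = (10*(-1 + z))/2 = (-10 + 10*z)/2 = -5 + 5*z)
P - 482*D(9, -13) = 1/466 - 482*(-5 + 5*(-13)) = 1/466 - 482*(-5 - 65) = 1/466 - 482*(-70) = 1/466 + 33740 = 15722841/466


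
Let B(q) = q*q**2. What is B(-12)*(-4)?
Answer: 6912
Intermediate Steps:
B(q) = q**3
B(-12)*(-4) = (-12)**3*(-4) = -1728*(-4) = 6912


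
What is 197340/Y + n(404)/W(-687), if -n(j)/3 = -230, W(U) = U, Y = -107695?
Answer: -13992142/4932431 ≈ -2.8368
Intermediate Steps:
n(j) = 690 (n(j) = -3*(-230) = 690)
197340/Y + n(404)/W(-687) = 197340/(-107695) + 690/(-687) = 197340*(-1/107695) + 690*(-1/687) = -39468/21539 - 230/229 = -13992142/4932431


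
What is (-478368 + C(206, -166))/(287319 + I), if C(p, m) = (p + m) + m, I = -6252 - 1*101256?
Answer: -53166/19979 ≈ -2.6611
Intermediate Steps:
I = -107508 (I = -6252 - 101256 = -107508)
C(p, m) = p + 2*m (C(p, m) = (m + p) + m = p + 2*m)
(-478368 + C(206, -166))/(287319 + I) = (-478368 + (206 + 2*(-166)))/(287319 - 107508) = (-478368 + (206 - 332))/179811 = (-478368 - 126)*(1/179811) = -478494*1/179811 = -53166/19979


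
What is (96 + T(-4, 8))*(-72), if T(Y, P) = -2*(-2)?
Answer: -7200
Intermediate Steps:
T(Y, P) = 4
(96 + T(-4, 8))*(-72) = (96 + 4)*(-72) = 100*(-72) = -7200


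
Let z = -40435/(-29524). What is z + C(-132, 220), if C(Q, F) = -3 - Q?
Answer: 3849031/29524 ≈ 130.37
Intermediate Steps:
z = 40435/29524 (z = -40435*(-1/29524) = 40435/29524 ≈ 1.3696)
z + C(-132, 220) = 40435/29524 + (-3 - 1*(-132)) = 40435/29524 + (-3 + 132) = 40435/29524 + 129 = 3849031/29524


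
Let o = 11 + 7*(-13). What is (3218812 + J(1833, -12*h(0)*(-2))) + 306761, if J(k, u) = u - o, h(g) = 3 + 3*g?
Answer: 3525725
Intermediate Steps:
o = -80 (o = 11 - 91 = -80)
J(k, u) = 80 + u (J(k, u) = u - 1*(-80) = u + 80 = 80 + u)
(3218812 + J(1833, -12*h(0)*(-2))) + 306761 = (3218812 + (80 - 12*(3 + 3*0)*(-2))) + 306761 = (3218812 + (80 - 12*(3 + 0)*(-2))) + 306761 = (3218812 + (80 - 12*3*(-2))) + 306761 = (3218812 + (80 - 36*(-2))) + 306761 = (3218812 + (80 + 72)) + 306761 = (3218812 + 152) + 306761 = 3218964 + 306761 = 3525725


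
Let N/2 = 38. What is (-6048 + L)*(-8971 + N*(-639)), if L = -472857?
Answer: 27553799175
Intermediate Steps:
N = 76 (N = 2*38 = 76)
(-6048 + L)*(-8971 + N*(-639)) = (-6048 - 472857)*(-8971 + 76*(-639)) = -478905*(-8971 - 48564) = -478905*(-57535) = 27553799175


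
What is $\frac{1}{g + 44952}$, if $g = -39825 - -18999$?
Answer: $\frac{1}{24126} \approx 4.1449 \cdot 10^{-5}$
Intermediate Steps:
$g = -20826$ ($g = -39825 + 18999 = -20826$)
$\frac{1}{g + 44952} = \frac{1}{-20826 + 44952} = \frac{1}{24126}$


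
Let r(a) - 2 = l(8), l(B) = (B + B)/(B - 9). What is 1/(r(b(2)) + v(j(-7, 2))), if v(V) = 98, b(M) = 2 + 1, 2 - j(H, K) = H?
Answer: 1/84 ≈ 0.011905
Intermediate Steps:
j(H, K) = 2 - H
b(M) = 3
l(B) = 2*B/(-9 + B) (l(B) = (2*B)/(-9 + B) = 2*B/(-9 + B))
r(a) = -14 (r(a) = 2 + 2*8/(-9 + 8) = 2 + 2*8/(-1) = 2 + 2*8*(-1) = 2 - 16 = -14)
1/(r(b(2)) + v(j(-7, 2))) = 1/(-14 + 98) = 1/84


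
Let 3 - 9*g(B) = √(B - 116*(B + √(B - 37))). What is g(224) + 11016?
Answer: 33049/3 - 2*√(-6440 - 29*√187)/9 ≈ 11016.0 - 18.374*I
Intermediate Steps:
g(B) = ⅓ - √(-116*√(-37 + B) - 115*B)/9 (g(B) = ⅓ - √(B - 116*(B + √(B - 37)))/9 = ⅓ - √(B - 116*(B + √(-37 + B)))/9 = ⅓ - √(B + (-116*B - 116*√(-37 + B)))/9 = ⅓ - √(-116*√(-37 + B) - 115*B)/9)
g(224) + 11016 = (⅓ - √(-116*√(-37 + 224) - 115*224)/9) + 11016 = (⅓ - √(-116*√187 - 25760)/9) + 11016 = (⅓ - √(-25760 - 116*√187)/9) + 11016 = 33049/3 - √(-25760 - 116*√187)/9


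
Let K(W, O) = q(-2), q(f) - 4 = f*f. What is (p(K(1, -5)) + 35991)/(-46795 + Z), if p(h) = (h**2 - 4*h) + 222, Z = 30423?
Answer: -36245/16372 ≈ -2.2138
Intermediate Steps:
q(f) = 4 + f**2 (q(f) = 4 + f*f = 4 + f**2)
K(W, O) = 8 (K(W, O) = 4 + (-2)**2 = 4 + 4 = 8)
p(h) = 222 + h**2 - 4*h
(p(K(1, -5)) + 35991)/(-46795 + Z) = ((222 + 8**2 - 4*8) + 35991)/(-46795 + 30423) = ((222 + 64 - 32) + 35991)/(-16372) = (254 + 35991)*(-1/16372) = 36245*(-1/16372) = -36245/16372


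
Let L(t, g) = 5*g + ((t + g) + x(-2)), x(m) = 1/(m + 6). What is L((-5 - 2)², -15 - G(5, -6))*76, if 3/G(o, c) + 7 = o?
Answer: -2413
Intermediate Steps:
G(o, c) = 3/(-7 + o)
x(m) = 1/(6 + m)
L(t, g) = ¼ + t + 6*g (L(t, g) = 5*g + ((t + g) + 1/(6 - 2)) = 5*g + ((g + t) + 1/4) = 5*g + ((g + t) + ¼) = 5*g + (¼ + g + t) = ¼ + t + 6*g)
L((-5 - 2)², -15 - G(5, -6))*76 = (¼ + (-5 - 2)² + 6*(-15 - 3/(-7 + 5)))*76 = (¼ + (-7)² + 6*(-15 - 3/(-2)))*76 = (¼ + 49 + 6*(-15 - 3*(-1)/2))*76 = (¼ + 49 + 6*(-15 - 1*(-3/2)))*76 = (¼ + 49 + 6*(-15 + 3/2))*76 = (¼ + 49 + 6*(-27/2))*76 = (¼ + 49 - 81)*76 = -127/4*76 = -2413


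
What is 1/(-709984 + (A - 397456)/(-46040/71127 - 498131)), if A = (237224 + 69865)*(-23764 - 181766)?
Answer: -35430609677/20665885824716666 ≈ -1.7144e-6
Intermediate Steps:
A = -63116002170 (A = 307089*(-205530) = -63116002170)
1/(-709984 + (A - 397456)/(-46040/71127 - 498131)) = 1/(-709984 + (-63116002170 - 397456)/(-46040/71127 - 498131)) = 1/(-709984 - 63116399626/(-46040*1/71127 - 498131)) = 1/(-709984 - 63116399626/(-46040/71127 - 498131)) = 1/(-709984 - 63116399626/(-35430609677/71127)) = 1/(-709984 - 63116399626*(-71127/35430609677)) = 1/(-709984 + 4489280156198502/35430609677) = 1/(-20665885824716666/35430609677) = -35430609677/20665885824716666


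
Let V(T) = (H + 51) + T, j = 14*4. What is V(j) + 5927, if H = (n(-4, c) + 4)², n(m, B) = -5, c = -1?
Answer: 6035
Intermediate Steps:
j = 56
H = 1 (H = (-5 + 4)² = (-1)² = 1)
V(T) = 52 + T (V(T) = (1 + 51) + T = 52 + T)
V(j) + 5927 = (52 + 56) + 5927 = 108 + 5927 = 6035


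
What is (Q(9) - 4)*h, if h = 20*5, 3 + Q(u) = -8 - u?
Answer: -2400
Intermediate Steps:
Q(u) = -11 - u (Q(u) = -3 + (-8 - u) = -11 - u)
h = 100
(Q(9) - 4)*h = ((-11 - 1*9) - 4)*100 = ((-11 - 9) - 4)*100 = (-20 - 4)*100 = -24*100 = -2400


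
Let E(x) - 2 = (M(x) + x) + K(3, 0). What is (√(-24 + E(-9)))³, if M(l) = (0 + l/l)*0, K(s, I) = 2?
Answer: -29*I*√29 ≈ -156.17*I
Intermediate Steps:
M(l) = 0 (M(l) = (0 + 1)*0 = 1*0 = 0)
E(x) = 4 + x (E(x) = 2 + ((0 + x) + 2) = 2 + (x + 2) = 2 + (2 + x) = 4 + x)
(√(-24 + E(-9)))³ = (√(-24 + (4 - 9)))³ = (√(-24 - 5))³ = (√(-29))³ = (I*√29)³ = -29*I*√29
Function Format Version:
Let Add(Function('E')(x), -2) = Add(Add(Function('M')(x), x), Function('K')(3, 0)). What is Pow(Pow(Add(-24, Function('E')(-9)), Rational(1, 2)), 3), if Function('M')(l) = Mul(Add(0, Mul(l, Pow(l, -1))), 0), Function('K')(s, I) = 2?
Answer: Mul(-29, I, Pow(29, Rational(1, 2))) ≈ Mul(-156.17, I)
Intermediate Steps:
Function('M')(l) = 0 (Function('M')(l) = Mul(Add(0, 1), 0) = Mul(1, 0) = 0)
Function('E')(x) = Add(4, x) (Function('E')(x) = Add(2, Add(Add(0, x), 2)) = Add(2, Add(x, 2)) = Add(2, Add(2, x)) = Add(4, x))
Pow(Pow(Add(-24, Function('E')(-9)), Rational(1, 2)), 3) = Pow(Pow(Add(-24, Add(4, -9)), Rational(1, 2)), 3) = Pow(Pow(Add(-24, -5), Rational(1, 2)), 3) = Pow(Pow(-29, Rational(1, 2)), 3) = Pow(Mul(I, Pow(29, Rational(1, 2))), 3) = Mul(-29, I, Pow(29, Rational(1, 2)))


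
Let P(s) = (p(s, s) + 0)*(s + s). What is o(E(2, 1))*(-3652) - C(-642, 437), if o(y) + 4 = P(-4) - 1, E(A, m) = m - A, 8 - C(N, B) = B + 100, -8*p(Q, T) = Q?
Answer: 33397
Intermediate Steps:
p(Q, T) = -Q/8
C(N, B) = -92 - B (C(N, B) = 8 - (B + 100) = 8 - (100 + B) = 8 + (-100 - B) = -92 - B)
P(s) = -s²/4 (P(s) = (-s/8 + 0)*(s + s) = (-s/8)*(2*s) = -s²/4)
o(y) = -9 (o(y) = -4 + (-¼*(-4)² - 1) = -4 + (-¼*16 - 1) = -4 + (-4 - 1) = -4 - 5 = -9)
o(E(2, 1))*(-3652) - C(-642, 437) = -9*(-3652) - (-92 - 1*437) = 32868 - (-92 - 437) = 32868 - 1*(-529) = 32868 + 529 = 33397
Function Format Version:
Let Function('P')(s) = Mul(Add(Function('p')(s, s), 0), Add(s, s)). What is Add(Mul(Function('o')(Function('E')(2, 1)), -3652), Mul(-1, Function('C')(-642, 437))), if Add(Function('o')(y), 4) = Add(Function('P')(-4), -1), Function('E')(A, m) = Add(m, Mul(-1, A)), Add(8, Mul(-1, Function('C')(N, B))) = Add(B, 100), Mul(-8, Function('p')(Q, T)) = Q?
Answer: 33397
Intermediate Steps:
Function('p')(Q, T) = Mul(Rational(-1, 8), Q)
Function('C')(N, B) = Add(-92, Mul(-1, B)) (Function('C')(N, B) = Add(8, Mul(-1, Add(B, 100))) = Add(8, Mul(-1, Add(100, B))) = Add(8, Add(-100, Mul(-1, B))) = Add(-92, Mul(-1, B)))
Function('P')(s) = Mul(Rational(-1, 4), Pow(s, 2)) (Function('P')(s) = Mul(Add(Mul(Rational(-1, 8), s), 0), Add(s, s)) = Mul(Mul(Rational(-1, 8), s), Mul(2, s)) = Mul(Rational(-1, 4), Pow(s, 2)))
Function('o')(y) = -9 (Function('o')(y) = Add(-4, Add(Mul(Rational(-1, 4), Pow(-4, 2)), -1)) = Add(-4, Add(Mul(Rational(-1, 4), 16), -1)) = Add(-4, Add(-4, -1)) = Add(-4, -5) = -9)
Add(Mul(Function('o')(Function('E')(2, 1)), -3652), Mul(-1, Function('C')(-642, 437))) = Add(Mul(-9, -3652), Mul(-1, Add(-92, Mul(-1, 437)))) = Add(32868, Mul(-1, Add(-92, -437))) = Add(32868, Mul(-1, -529)) = Add(32868, 529) = 33397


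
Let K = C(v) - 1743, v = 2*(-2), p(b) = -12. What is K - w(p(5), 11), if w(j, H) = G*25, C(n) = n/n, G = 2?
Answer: -1792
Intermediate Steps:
v = -4
C(n) = 1
K = -1742 (K = 1 - 1743 = -1742)
w(j, H) = 50 (w(j, H) = 2*25 = 50)
K - w(p(5), 11) = -1742 - 1*50 = -1742 - 50 = -1792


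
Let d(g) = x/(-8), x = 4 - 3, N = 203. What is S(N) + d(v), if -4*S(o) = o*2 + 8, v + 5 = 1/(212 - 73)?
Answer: -829/8 ≈ -103.63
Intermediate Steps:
v = -694/139 (v = -5 + 1/(212 - 73) = -5 + 1/139 = -694/139 ≈ -4.9928)
x = 1
S(o) = -2 - o/2 (S(o) = -(o*2 + 8)/4 = -(2*o + 8)/4 = -(8 + 2*o)/4 = -2 - o/2)
d(g) = -⅛ (d(g) = 1/(-8) = 1*(-⅛) = -⅛)
S(N) + d(v) = (-2 - ½*203) - ⅛ = (-2 - 203/2) - ⅛ = -207/2 - ⅛ = -829/8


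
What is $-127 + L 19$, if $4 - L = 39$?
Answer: $-792$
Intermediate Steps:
$L = -35$ ($L = 4 - 39 = -35$)
$-127 + L 19 = -127 - 665 = -792$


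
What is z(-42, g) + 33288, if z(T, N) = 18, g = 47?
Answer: 33306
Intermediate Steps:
z(-42, g) + 33288 = 18 + 33288 = 33306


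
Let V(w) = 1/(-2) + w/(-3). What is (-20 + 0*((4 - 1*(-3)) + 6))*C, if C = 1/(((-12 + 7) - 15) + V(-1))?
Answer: 120/121 ≈ 0.99174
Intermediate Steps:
V(w) = -1/2 - w/3 (V(w) = 1*(-1/2) + w*(-1/3) = -1/2 - w/3)
C = -6/121 (C = 1/(((-12 + 7) - 15) + (-1/2 - 1/3*(-1))) = 1/((-5 - 15) + (-1/2 + 1/3)) = 1/(-20 - 1/6) = 1/(-121/6) = -6/121 ≈ -0.049587)
(-20 + 0*((4 - 1*(-3)) + 6))*C = (-20 + 0*((4 - 1*(-3)) + 6))*(-6/121) = (-20 + 0*((4 + 3) + 6))*(-6/121) = (-20 + 0*(7 + 6))*(-6/121) = (-20 + 0*13)*(-6/121) = (-20 + 0)*(-6/121) = -20*(-6/121) = 120/121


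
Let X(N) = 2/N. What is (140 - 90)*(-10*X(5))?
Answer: -200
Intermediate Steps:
(140 - 90)*(-10*X(5)) = (140 - 90)*(-20/5) = 50*(-20/5) = 50*(-10*2/5) = 50*(-4) = -200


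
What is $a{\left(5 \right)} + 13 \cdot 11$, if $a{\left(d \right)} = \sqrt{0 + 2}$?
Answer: $143 + \sqrt{2} \approx 144.41$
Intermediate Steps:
$a{\left(d \right)} = \sqrt{2}$
$a{\left(5 \right)} + 13 \cdot 11 = \sqrt{2} + 13 \cdot 11 = \sqrt{2} + 143 = 143 + \sqrt{2}$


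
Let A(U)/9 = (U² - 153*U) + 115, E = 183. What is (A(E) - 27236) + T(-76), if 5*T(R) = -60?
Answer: 23197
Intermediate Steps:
T(R) = -12 (T(R) = (⅕)*(-60) = -12)
A(U) = 1035 - 1377*U + 9*U² (A(U) = 9*((U² - 153*U) + 115) = 9*(115 + U² - 153*U) = 1035 - 1377*U + 9*U²)
(A(E) - 27236) + T(-76) = ((1035 - 1377*183 + 9*183²) - 27236) - 12 = ((1035 - 251991 + 9*33489) - 27236) - 12 = ((1035 - 251991 + 301401) - 27236) - 12 = (50445 - 27236) - 12 = 23209 - 12 = 23197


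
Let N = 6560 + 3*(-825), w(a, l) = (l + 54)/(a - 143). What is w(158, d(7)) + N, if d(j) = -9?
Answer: 4088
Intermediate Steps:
w(a, l) = (54 + l)/(-143 + a)
N = 4085 (N = 6560 - 2475 = 4085)
w(158, d(7)) + N = (54 - 9)/(-143 + 158) + 4085 = 45/15 + 4085 = (1/15)*45 + 4085 = 3 + 4085 = 4088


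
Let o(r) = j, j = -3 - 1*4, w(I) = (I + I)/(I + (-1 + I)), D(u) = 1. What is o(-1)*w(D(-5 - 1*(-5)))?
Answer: -14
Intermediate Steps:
w(I) = 2*I/(-1 + 2*I) (w(I) = (2*I)/(-1 + 2*I) = 2*I/(-1 + 2*I))
j = -7 (j = -3 - 4 = -7)
o(r) = -7
o(-1)*w(D(-5 - 1*(-5))) = -14/(-1 + 2*1) = -14/(-1 + 2) = -14/1 = -14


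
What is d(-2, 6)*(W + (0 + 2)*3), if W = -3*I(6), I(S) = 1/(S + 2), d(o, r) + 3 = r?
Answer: 135/8 ≈ 16.875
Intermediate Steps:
d(o, r) = -3 + r
I(S) = 1/(2 + S)
W = -3/8 (W = -3/(2 + 6) = -3/8 ≈ -0.37500)
d(-2, 6)*(W + (0 + 2)*3) = (-3 + 6)*(-3/8 + (0 + 2)*3) = 3*(-3/8 + 2*3) = 3*(-3/8 + 6) = 3*(45/8) = 135/8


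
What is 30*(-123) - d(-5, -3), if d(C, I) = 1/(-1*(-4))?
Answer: -14761/4 ≈ -3690.3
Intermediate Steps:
d(C, I) = ¼ (d(C, I) = 1/4 = ¼)
30*(-123) - d(-5, -3) = 30*(-123) - 1*¼ = -3690 - ¼ = -14761/4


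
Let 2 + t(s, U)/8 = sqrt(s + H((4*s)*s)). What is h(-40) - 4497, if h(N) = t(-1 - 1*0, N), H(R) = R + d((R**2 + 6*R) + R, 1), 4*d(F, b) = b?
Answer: -4513 + 4*sqrt(13) ≈ -4498.6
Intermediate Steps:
d(F, b) = b/4
H(R) = 1/4 + R (H(R) = R + (1/4)*1 = R + 1/4 = 1/4 + R)
t(s, U) = -16 + 8*sqrt(1/4 + s + 4*s**2) (t(s, U) = -16 + 8*sqrt(s + (1/4 + (4*s)*s)) = -16 + 8*sqrt(s + (1/4 + 4*s**2)) = -16 + 8*sqrt(1/4 + s + 4*s**2))
h(N) = -16 + 4*sqrt(13) (h(N) = -16 + 4*sqrt(1 + 4*(-1 - 1*0) + 16*(-1 - 1*0)**2) = -16 + 4*sqrt(1 + 4*(-1 + 0) + 16*(-1 + 0)**2) = -16 + 4*sqrt(1 + 4*(-1) + 16*(-1)**2) = -16 + 4*sqrt(1 - 4 + 16*1) = -16 + 4*sqrt(1 - 4 + 16) = -16 + 4*sqrt(13))
h(-40) - 4497 = (-16 + 4*sqrt(13)) - 4497 = -4513 + 4*sqrt(13)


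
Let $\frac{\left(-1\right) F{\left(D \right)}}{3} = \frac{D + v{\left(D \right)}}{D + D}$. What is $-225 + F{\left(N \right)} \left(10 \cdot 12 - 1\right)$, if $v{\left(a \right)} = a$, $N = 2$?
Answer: $-582$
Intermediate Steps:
$F{\left(D \right)} = -3$ ($F{\left(D \right)} = - 3 \frac{D + D}{D + D} = - 3 \frac{2 D}{2 D} = - 3 \cdot 2 D \frac{1}{2 D} = \left(-3\right) 1 = -3$)
$-225 + F{\left(N \right)} \left(10 \cdot 12 - 1\right) = -225 - 3 \left(10 \cdot 12 - 1\right) = -225 - 3 \left(120 - 1\right) = -225 - 357 = -582$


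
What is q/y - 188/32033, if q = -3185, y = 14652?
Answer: -104779681/469347516 ≈ -0.22325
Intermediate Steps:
q/y - 188/32033 = -3185/14652 - 188/32033 = -104779681/469347516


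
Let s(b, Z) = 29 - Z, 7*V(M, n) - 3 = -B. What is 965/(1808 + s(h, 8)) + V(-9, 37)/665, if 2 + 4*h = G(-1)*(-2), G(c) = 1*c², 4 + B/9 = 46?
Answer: 761240/1702799 ≈ 0.44705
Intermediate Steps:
B = 378 (B = -36 + 9*46 = -36 + 414 = 378)
V(M, n) = -375/7 (V(M, n) = 3/7 + (-1*378)/7 = 3/7 + (⅐)*(-378) = 3/7 - 54 = -375/7)
G(c) = c²
h = -1 (h = -½ + ((-1)²*(-2))/4 = -½ + (1*(-2))/4 = -½ + (¼)*(-2) = -½ - ½ = -1)
965/(1808 + s(h, 8)) + V(-9, 37)/665 = 965/(1808 + (29 - 1*8)) - 375/7/665 = 965/(1808 + (29 - 8)) - 375/7*1/665 = 965/(1808 + 21) - 75/931 = 965/1829 - 75/931 = 761240/1702799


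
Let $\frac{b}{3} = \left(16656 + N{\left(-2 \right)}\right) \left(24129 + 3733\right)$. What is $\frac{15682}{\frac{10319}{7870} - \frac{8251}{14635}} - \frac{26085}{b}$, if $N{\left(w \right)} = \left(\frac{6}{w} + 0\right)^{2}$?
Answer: $\frac{3049676830780843369}{145346068732854} \approx 20982.0$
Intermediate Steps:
$N{\left(w \right)} = \frac{36}{w^{2}}$ ($N{\left(w \right)} = \left(\frac{6}{w}\right)^{2} = \frac{36}{w^{2}}$)
$b = 1392960690$ ($b = 3 \left(16656 + \frac{36}{4}\right) \left(24129 + 3733\right) = 3 \left(16656 + 36 \cdot \frac{1}{4}\right) 27862 = 3 \left(16656 + 9\right) 27862 = 3 \cdot 16665 \cdot 27862 = 3 \cdot 464320230 = 1392960690$)
$\frac{15682}{\frac{10319}{7870} - \frac{8251}{14635}} - \frac{26085}{b} = \frac{15682}{\frac{10319}{7870} - \frac{8251}{14635}} - \frac{26085}{1392960690} = \frac{15682}{10319 \cdot \frac{1}{7870} - \frac{8251}{14635}} - \frac{1739}{92864046} = \frac{15682}{\frac{10319}{7870} - \frac{8251}{14635}} - \frac{1739}{92864046} = \frac{15682}{\frac{17216639}{23035490}} - \frac{1739}{92864046} = 15682 \cdot \frac{23035490}{17216639} - \frac{1739}{92864046} = \frac{361242554180}{17216639} - \frac{1739}{92864046} = \frac{3049676830780843369}{145346068732854}$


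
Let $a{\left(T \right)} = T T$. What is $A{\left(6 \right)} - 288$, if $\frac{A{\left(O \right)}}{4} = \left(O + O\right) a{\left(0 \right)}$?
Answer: $-288$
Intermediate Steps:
$a{\left(T \right)} = T^{2}$
$A{\left(O \right)} = 0$ ($A{\left(O \right)} = 4 \left(O + O\right) 0^{2} = 4 \cdot 2 O 0 = 4 \cdot 0 = 0$)
$A{\left(6 \right)} - 288 = 0 - 288 = -288$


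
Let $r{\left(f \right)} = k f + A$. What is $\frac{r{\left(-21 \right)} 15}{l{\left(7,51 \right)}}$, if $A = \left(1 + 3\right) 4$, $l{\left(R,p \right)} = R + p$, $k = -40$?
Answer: $\frac{6420}{29} \approx 221.38$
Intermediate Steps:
$A = 16$ ($A = 4 \cdot 4 = 16$)
$r{\left(f \right)} = 16 - 40 f$ ($r{\left(f \right)} = - 40 f + 16 = 16 - 40 f$)
$\frac{r{\left(-21 \right)} 15}{l{\left(7,51 \right)}} = \frac{\left(16 - -840\right) 15}{7 + 51} = \frac{\left(16 + 840\right) 15}{58} = 856 \cdot 15 \cdot \frac{1}{58} = 12840 \cdot \frac{1}{58} = \frac{6420}{29}$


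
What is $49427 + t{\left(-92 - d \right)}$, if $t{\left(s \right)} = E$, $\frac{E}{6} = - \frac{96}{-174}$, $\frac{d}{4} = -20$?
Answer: $\frac{1433479}{29} \approx 49430.0$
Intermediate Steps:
$d = -80$ ($d = 4 \left(-20\right) = -80$)
$E = \frac{96}{29}$ ($E = 6 \left(- \frac{96}{-174}\right) = 6 \left(\left(-96\right) \left(- \frac{1}{174}\right)\right) = 6 \cdot \frac{16}{29} = \frac{96}{29} \approx 3.3103$)
$t{\left(s \right)} = \frac{96}{29}$
$49427 + t{\left(-92 - d \right)} = 49427 + \frac{96}{29} = \frac{1433479}{29}$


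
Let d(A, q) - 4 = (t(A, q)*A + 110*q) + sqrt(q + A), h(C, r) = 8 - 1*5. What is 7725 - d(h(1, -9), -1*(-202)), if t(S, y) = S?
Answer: -14508 - sqrt(205) ≈ -14522.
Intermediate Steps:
h(C, r) = 3 (h(C, r) = 8 - 5 = 3)
d(A, q) = 4 + A**2 + sqrt(A + q) + 110*q (d(A, q) = 4 + ((A*A + 110*q) + sqrt(q + A)) = 4 + ((A**2 + 110*q) + sqrt(A + q)) = 4 + (A**2 + sqrt(A + q) + 110*q) = 4 + A**2 + sqrt(A + q) + 110*q)
7725 - d(h(1, -9), -1*(-202)) = 7725 - (4 + 3**2 + sqrt(3 - 1*(-202)) + 110*(-1*(-202))) = 7725 - (4 + 9 + sqrt(3 + 202) + 110*202) = 7725 - (4 + 9 + sqrt(205) + 22220) = 7725 - (22233 + sqrt(205)) = 7725 + (-22233 - sqrt(205)) = -14508 - sqrt(205)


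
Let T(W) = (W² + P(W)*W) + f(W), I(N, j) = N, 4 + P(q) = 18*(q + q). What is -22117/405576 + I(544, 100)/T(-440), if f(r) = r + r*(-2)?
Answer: -19782064807/363264283800 ≈ -0.054456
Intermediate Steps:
f(r) = -r (f(r) = r - 2*r = -r)
P(q) = -4 + 36*q (P(q) = -4 + 18*(q + q) = -4 + 18*(2*q) = -4 + 36*q)
T(W) = W² - W + W*(-4 + 36*W) (T(W) = (W² + (-4 + 36*W)*W) - W = (W² + W*(-4 + 36*W)) - W = W² - W + W*(-4 + 36*W))
-22117/405576 + I(544, 100)/T(-440) = -22117/405576 + 544/((-440*(-5 + 37*(-440)))) = -22117*1/405576 + 544/((-440*(-5 - 16280))) = -22117/405576 + 544/((-440*(-16285))) = -22117/405576 + 544/7165400 = -22117/405576 + 544*(1/7165400) = -22117/405576 + 68/895675 = -19782064807/363264283800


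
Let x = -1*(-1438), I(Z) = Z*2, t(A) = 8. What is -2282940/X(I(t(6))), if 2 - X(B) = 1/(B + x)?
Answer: -368821640/323 ≈ -1.1419e+6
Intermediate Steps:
I(Z) = 2*Z
x = 1438
X(B) = 2 - 1/(1438 + B) (X(B) = 2 - 1/(B + 1438) = 2 - 1/(1438 + B))
-2282940/X(I(t(6))) = -2282940*(1438 + 2*8)/(2875 + 2*(2*8)) = -2282940*(1438 + 16)/(2875 + 2*16) = -2282940*1454/(2875 + 32) = -2282940/((1/1454)*2907) = -2282940/2907/1454 = -2282940*1454/2907 = -368821640/323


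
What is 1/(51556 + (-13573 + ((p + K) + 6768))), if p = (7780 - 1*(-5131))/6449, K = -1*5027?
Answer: 6449/256192987 ≈ 2.5172e-5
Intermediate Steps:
K = -5027
p = 12911/6449 (p = (7780 + 5131)*(1/6449) = 12911*(1/6449) = 12911/6449 ≈ 2.0020)
1/(51556 + (-13573 + ((p + K) + 6768))) = 1/(51556 + (-13573 + ((12911/6449 - 5027) + 6768))) = 1/(51556 + (-13573 + (-32406212/6449 + 6768))) = 1/(51556 + (-13573 + 11240620/6449)) = 1/(51556 - 76291657/6449) = 1/(256192987/6449) = 6449/256192987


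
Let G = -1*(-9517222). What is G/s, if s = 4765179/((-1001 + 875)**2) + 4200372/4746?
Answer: 5691260687112/708735281 ≈ 8030.2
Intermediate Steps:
G = 9517222
s = 708735281/597996 (s = 4765179/((-126)**2) + 4200372*(1/4746) = 4765179/15876 + 700062/791 = 4765179*(1/15876) + 700062/791 = 1588393/5292 + 700062/791 = 708735281/597996 ≈ 1185.2)
G/s = 9517222/(708735281/597996) = 9517222*(597996/708735281) = 5691260687112/708735281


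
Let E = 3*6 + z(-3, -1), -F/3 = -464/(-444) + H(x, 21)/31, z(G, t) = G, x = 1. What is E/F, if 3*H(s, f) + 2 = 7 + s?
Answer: -17205/3818 ≈ -4.5063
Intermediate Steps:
H(s, f) = 5/3 + s/3 (H(s, f) = -⅔ + (7 + s)/3 = -⅔ + (7/3 + s/3) = 5/3 + s/3)
F = -3818/1147 (F = -3*(-464/(-444) + (5/3 + (⅓)*1)/31) = -3*(-464*(-1/444) + (5/3 + ⅓)*(1/31)) = -3*(116/111 + 2*(1/31)) = -3*(116/111 + 2/31) = -3*3818/3441 = -3818/1147 ≈ -3.3287)
E = 15 (E = 3*6 - 3 = 18 - 3 = 15)
E/F = 15/(-3818/1147) = 15*(-1147/3818) = -17205/3818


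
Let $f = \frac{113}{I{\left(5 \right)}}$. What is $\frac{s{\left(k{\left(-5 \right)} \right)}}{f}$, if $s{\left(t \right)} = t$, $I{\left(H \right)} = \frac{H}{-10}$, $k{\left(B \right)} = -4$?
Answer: $\frac{2}{113} \approx 0.017699$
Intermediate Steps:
$I{\left(H \right)} = - \frac{H}{10}$ ($I{\left(H \right)} = H \left(- \frac{1}{10}\right) = - \frac{H}{10}$)
$f = -226$ ($f = \frac{113}{\left(- \frac{1}{10}\right) 5} = \frac{113}{- \frac{1}{2}} = 113 \left(-2\right) = -226$)
$\frac{s{\left(k{\left(-5 \right)} \right)}}{f} = \frac{1}{-226} \left(-4\right) = \left(- \frac{1}{226}\right) \left(-4\right) = \frac{2}{113}$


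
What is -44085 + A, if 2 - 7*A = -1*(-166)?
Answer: -308759/7 ≈ -44108.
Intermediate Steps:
A = -164/7 (A = 2/7 - (-1)*(-166)/7 = 2/7 - ⅐*166 = 2/7 - 166/7 = -164/7 ≈ -23.429)
-44085 + A = -44085 - 164/7 = -308759/7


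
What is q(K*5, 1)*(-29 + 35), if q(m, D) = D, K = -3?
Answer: 6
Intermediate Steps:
q(K*5, 1)*(-29 + 35) = 1*(-29 + 35) = 1*6 = 6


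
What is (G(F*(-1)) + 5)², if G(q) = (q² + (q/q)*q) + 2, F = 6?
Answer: 1369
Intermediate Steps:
G(q) = 2 + q + q² (G(q) = (q² + 1*q) + 2 = (q² + q) + 2 = (q + q²) + 2 = 2 + q + q²)
(G(F*(-1)) + 5)² = ((2 + 6*(-1) + (6*(-1))²) + 5)² = ((2 - 6 + (-6)²) + 5)² = ((2 - 6 + 36) + 5)² = (32 + 5)² = 37² = 1369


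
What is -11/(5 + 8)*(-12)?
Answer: 132/13 ≈ 10.154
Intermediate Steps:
-11/(5 + 8)*(-12) = -11/13*(-12) = 132/13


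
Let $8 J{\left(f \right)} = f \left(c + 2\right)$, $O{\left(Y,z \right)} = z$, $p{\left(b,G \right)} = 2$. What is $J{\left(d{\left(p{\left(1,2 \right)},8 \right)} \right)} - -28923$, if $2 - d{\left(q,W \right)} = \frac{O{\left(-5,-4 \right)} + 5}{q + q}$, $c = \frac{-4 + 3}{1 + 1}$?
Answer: $\frac{1851093}{64} \approx 28923.0$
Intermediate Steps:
$c = - \frac{1}{2} \approx -0.5$
$d{\left(q,W \right)} = 2 - \frac{1}{2 q}$ ($d{\left(q,W \right)} = 2 - \frac{-4 + 5}{q + q} = 2 - 1 \frac{1}{2 q} = 2 - \frac{1}{2 q}$)
$J{\left(f \right)} = \frac{3 f}{16}$ ($J{\left(f \right)} = \frac{f \left(- \frac{1}{2} + 2\right)}{8} = \frac{f \frac{3}{2}}{8} = \frac{\frac{3}{2} f}{8} = \frac{3 f}{16}$)
$J{\left(d{\left(p{\left(1,2 \right)},8 \right)} \right)} - -28923 = \frac{3 \left(2 - \frac{1}{2 \cdot 2}\right)}{16} - -28923 = \frac{3 \left(2 - \frac{1}{4}\right)}{16} + 28923 = \frac{3}{16} \cdot \frac{7}{4} + 28923 = \frac{21}{64} + 28923 = \frac{1851093}{64}$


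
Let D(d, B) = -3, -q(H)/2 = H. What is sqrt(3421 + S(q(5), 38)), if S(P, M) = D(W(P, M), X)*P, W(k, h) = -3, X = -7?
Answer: sqrt(3451) ≈ 58.745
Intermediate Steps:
q(H) = -2*H
S(P, M) = -3*P
sqrt(3421 + S(q(5), 38)) = sqrt(3421 - (-6)*5) = sqrt(3421 - 3*(-10)) = sqrt(3421 + 30) = sqrt(3451)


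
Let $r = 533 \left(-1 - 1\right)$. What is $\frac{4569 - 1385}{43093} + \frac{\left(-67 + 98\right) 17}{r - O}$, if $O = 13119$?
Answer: $\frac{22455029}{611274205} \approx 0.036735$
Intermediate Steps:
$r = -1066$ ($r = 533 \left(-1 - 1\right) = 533 \left(-2\right) = -1066$)
$\frac{4569 - 1385}{43093} + \frac{\left(-67 + 98\right) 17}{r - O} = \frac{4569 - 1385}{43093} + \frac{\left(-67 + 98\right) 17}{-1066 - 13119} = 3184 \cdot \frac{1}{43093} + \frac{31 \cdot 17}{-1066 - 13119} = \frac{3184}{43093} + \frac{527}{-14185} = \frac{3184}{43093} + 527 \left(- \frac{1}{14185}\right) = \frac{3184}{43093} - \frac{527}{14185} = \frac{22455029}{611274205}$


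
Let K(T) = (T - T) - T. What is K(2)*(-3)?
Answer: 6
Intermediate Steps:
K(T) = -T (K(T) = 0 - T = -T)
K(2)*(-3) = -1*2*(-3) = -2*(-3) = 6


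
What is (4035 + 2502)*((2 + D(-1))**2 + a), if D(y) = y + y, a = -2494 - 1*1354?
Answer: -25154376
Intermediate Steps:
a = -3848 (a = -2494 - 1354 = -3848)
D(y) = 2*y
(4035 + 2502)*((2 + D(-1))**2 + a) = (4035 + 2502)*((2 + 2*(-1))**2 - 3848) = 6537*((2 - 2)**2 - 3848) = 6537*(0**2 - 3848) = 6537*(0 - 3848) = 6537*(-3848) = -25154376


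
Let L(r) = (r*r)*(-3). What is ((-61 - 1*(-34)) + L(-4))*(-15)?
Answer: 1125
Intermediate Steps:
L(r) = -3*r² (L(r) = r²*(-3) = -3*r²)
((-61 - 1*(-34)) + L(-4))*(-15) = ((-61 - 1*(-34)) - 3*(-4)²)*(-15) = ((-61 + 34) - 3*16)*(-15) = (-27 - 48)*(-15) = -75*(-15) = 1125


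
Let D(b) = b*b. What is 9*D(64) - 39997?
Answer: -3133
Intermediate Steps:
D(b) = b²
9*D(64) - 39997 = 9*64² - 39997 = 9*4096 - 39997 = 36864 - 39997 = -3133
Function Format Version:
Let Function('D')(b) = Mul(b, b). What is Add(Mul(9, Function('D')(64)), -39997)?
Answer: -3133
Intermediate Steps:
Function('D')(b) = Pow(b, 2)
Add(Mul(9, Function('D')(64)), -39997) = Add(Mul(9, Pow(64, 2)), -39997) = Add(Mul(9, 4096), -39997) = Add(36864, -39997) = -3133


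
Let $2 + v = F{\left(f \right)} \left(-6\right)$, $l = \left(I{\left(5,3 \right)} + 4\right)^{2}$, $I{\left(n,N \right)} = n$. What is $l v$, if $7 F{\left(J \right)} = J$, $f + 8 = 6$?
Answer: $- \frac{162}{7} \approx -23.143$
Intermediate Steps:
$f = -2$ ($f = -8 + 6 = -2$)
$F{\left(J \right)} = \frac{J}{7}$
$l = 81$ ($l = \left(5 + 4\right)^{2} = 9^{2} = 81$)
$v = - \frac{2}{7}$ ($v = -2 + \frac{1}{7} \left(-2\right) \left(-6\right) = -2 - - \frac{12}{7} = -2 + \frac{12}{7} = - \frac{2}{7} \approx -0.28571$)
$l v = 81 \left(- \frac{2}{7}\right) = - \frac{162}{7}$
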